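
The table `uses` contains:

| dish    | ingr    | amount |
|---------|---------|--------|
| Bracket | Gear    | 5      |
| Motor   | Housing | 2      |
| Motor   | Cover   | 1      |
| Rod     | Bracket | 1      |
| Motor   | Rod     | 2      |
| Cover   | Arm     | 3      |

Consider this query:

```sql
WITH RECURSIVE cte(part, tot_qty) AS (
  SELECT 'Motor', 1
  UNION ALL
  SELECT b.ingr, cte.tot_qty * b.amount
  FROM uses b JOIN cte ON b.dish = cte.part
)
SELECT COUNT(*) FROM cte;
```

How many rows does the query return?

Base: (Motor, tot_qty=1).
Iteration 1: components of {Motor} -> Cover = 1*1 = 1, Housing = 1*2 = 2, Rod = 1*2 = 2.
Iteration 2: components of {Cover,Housing,Rod} -> Arm = 1*3 = 3, Bracket = 2*1 = 2.
Iteration 3: components of {Arm,Bracket} -> Gear = 2*5 = 10.
Iteration 4: no further components; recursion stops.
Total rows emitted: 7.

7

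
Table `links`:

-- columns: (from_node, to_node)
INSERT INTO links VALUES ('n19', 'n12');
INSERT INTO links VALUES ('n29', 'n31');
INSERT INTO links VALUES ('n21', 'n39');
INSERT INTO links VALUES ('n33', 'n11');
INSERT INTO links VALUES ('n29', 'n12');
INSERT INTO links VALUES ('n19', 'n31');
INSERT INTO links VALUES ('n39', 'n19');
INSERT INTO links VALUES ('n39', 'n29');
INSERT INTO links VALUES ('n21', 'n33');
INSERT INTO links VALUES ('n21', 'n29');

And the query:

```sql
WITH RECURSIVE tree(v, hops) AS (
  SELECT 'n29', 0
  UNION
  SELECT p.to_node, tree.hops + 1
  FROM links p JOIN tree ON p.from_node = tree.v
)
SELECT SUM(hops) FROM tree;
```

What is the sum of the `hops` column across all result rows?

Base: (n29, hops=0).
Iteration 1: edges from {n29} -> (n12, hops=1), (n31, hops=1).
Iteration 2: no outgoing edges from {n12,n31}; recursion stops.
SUM(hops) = 0 + 1 + 1 = 2.

2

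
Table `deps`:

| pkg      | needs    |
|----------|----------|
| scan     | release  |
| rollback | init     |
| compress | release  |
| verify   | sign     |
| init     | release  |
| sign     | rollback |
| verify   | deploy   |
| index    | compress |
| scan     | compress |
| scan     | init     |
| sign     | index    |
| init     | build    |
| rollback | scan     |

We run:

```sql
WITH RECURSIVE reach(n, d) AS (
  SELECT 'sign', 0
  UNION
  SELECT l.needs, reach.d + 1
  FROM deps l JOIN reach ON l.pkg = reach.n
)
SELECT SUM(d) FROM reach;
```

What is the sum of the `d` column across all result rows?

28

Base: (sign, d=0).
Iteration 1: edges from {sign} -> (index, d=1), (rollback, d=1).
Iteration 2: edges from {index,rollback} -> (compress, d=2), (init, d=2), (scan, d=2).
Iteration 3: edges from {compress,init,scan} -> (build, d=3), (compress, d=3), (init, d=3), (release, d=3). [UNION drops 2 duplicate row(s)]
Iteration 4: edges from {build,compress,init,release} -> (build, d=4), (release, d=4). [UNION drops 1 duplicate row(s)]
Iteration 5: no outgoing edges from {build,release}; recursion stops.
SUM(d) = 0 + 1 + 1 + 2 + 2 + 2 + 3 + 3 + 3 + 3 + 4 + 4 = 28.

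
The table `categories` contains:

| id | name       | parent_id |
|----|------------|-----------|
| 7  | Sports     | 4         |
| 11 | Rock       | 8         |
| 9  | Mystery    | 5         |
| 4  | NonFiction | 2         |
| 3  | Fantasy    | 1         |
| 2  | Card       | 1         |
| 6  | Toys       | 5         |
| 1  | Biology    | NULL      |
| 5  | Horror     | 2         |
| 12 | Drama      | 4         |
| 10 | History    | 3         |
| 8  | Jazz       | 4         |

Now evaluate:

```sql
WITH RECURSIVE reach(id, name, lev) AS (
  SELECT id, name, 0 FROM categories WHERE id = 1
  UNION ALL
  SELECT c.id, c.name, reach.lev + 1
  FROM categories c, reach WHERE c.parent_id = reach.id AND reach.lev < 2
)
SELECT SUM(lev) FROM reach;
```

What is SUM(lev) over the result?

Base: id=1 (Biology) at lev 0.
Iteration 1: rows with parent_id in {1} -> Card (id 2, lev 1), Fantasy (id 3, lev 1).
Iteration 2: rows with parent_id in {2,3} -> NonFiction (id 4, lev 2), Horror (id 5, lev 2), History (id 10, lev 2).
Iteration 3: lev < 2 fails for all current rows; recursion stops.
SUM(lev) = 0 + 1 + 1 + 2 + 2 + 2 = 8.

8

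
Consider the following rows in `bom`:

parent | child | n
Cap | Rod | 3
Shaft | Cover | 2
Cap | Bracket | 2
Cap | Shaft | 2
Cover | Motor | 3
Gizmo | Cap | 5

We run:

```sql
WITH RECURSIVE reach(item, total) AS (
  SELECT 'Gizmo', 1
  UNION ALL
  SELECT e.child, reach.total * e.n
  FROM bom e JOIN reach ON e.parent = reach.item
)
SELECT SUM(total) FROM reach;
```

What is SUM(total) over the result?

121

Base: (Gizmo, total=1).
Iteration 1: components of {Gizmo} -> Cap = 1*5 = 5.
Iteration 2: components of {Cap} -> Bracket = 5*2 = 10, Rod = 5*3 = 15, Shaft = 5*2 = 10.
Iteration 3: components of {Bracket,Rod,Shaft} -> Cover = 10*2 = 20.
Iteration 4: components of {Cover} -> Motor = 20*3 = 60.
Iteration 5: no further components; recursion stops.
SUM(total) = 1 + 5 + 10 + 15 + 10 + 20 + 60 = 121.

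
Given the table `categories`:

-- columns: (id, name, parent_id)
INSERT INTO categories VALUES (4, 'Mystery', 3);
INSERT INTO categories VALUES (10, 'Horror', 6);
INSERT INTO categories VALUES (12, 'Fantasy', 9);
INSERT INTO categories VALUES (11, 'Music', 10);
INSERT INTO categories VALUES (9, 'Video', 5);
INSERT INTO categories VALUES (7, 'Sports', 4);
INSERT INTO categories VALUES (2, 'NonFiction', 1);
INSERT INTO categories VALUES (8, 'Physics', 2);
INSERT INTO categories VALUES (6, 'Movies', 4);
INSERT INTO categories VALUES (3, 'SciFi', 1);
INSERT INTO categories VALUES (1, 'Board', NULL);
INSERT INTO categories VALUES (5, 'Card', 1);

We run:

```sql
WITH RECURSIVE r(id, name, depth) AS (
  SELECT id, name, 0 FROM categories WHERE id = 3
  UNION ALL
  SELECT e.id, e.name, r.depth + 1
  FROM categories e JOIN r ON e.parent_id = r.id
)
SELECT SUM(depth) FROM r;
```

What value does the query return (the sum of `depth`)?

12

Base: id=3 (SciFi) at depth 0.
Iteration 1: rows with parent_id in {3} -> Mystery (id 4, depth 1).
Iteration 2: rows with parent_id in {4} -> Movies (id 6, depth 2), Sports (id 7, depth 2).
Iteration 3: rows with parent_id in {6,7} -> Horror (id 10, depth 3).
Iteration 4: rows with parent_id in {10} -> Music (id 11, depth 4).
Iteration 5: no rows with parent_id in {11}; recursion stops.
SUM(depth) = 0 + 1 + 2 + 2 + 3 + 4 = 12.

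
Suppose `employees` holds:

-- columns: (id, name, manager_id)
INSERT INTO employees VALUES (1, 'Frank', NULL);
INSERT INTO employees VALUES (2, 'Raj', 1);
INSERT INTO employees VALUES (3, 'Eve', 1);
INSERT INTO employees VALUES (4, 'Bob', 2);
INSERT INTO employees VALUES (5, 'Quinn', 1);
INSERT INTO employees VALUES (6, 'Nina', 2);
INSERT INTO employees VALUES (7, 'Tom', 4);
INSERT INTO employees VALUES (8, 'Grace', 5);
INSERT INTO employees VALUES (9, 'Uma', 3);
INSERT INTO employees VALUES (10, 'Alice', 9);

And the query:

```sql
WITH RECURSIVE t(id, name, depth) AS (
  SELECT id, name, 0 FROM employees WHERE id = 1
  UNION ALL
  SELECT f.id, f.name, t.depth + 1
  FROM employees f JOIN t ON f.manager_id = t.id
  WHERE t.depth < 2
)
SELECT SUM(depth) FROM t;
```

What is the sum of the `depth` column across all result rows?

Base: id=1 (Frank) at depth 0.
Iteration 1: rows with manager_id in {1} -> Raj (id 2, depth 1), Eve (id 3, depth 1), Quinn (id 5, depth 1).
Iteration 2: rows with manager_id in {2,3,5} -> Bob (id 4, depth 2), Nina (id 6, depth 2), Grace (id 8, depth 2), Uma (id 9, depth 2).
Iteration 3: depth < 2 fails for all current rows; recursion stops.
SUM(depth) = 0 + 1 + 1 + 1 + 2 + 2 + 2 + 2 = 11.

11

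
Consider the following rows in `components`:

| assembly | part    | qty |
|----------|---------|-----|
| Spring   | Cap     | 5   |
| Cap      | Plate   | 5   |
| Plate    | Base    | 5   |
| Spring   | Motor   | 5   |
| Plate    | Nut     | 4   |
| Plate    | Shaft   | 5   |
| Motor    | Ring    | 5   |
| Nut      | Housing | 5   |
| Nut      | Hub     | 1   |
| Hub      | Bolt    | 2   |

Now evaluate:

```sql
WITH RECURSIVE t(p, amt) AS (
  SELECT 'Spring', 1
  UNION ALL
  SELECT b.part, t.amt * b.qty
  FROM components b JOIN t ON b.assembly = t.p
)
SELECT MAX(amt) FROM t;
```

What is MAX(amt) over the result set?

Base: (Spring, amt=1).
Iteration 1: components of {Spring} -> Cap = 1*5 = 5, Motor = 1*5 = 5.
Iteration 2: components of {Cap,Motor} -> Plate = 5*5 = 25, Ring = 5*5 = 25.
Iteration 3: components of {Plate,Ring} -> Base = 25*5 = 125, Nut = 25*4 = 100, Shaft = 25*5 = 125.
Iteration 4: components of {Base,Nut,Shaft} -> Housing = 100*5 = 500, Hub = 100*1 = 100.
Iteration 5: components of {Housing,Hub} -> Bolt = 100*2 = 200.
Iteration 6: no further components; recursion stops.
amt values: 1, 5, 5, 25, 25, 125, 100, 125, 500, 100, 200; the maximum is 500.

500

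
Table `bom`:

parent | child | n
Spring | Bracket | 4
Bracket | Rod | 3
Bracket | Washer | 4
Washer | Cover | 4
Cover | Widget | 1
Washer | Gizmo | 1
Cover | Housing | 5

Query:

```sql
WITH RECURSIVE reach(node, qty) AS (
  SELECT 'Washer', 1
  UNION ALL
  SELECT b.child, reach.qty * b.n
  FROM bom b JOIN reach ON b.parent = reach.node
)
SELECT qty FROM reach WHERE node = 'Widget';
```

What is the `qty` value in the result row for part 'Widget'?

4

Base: (Washer, qty=1).
Iteration 1: components of {Washer} -> Cover = 1*4 = 4, Gizmo = 1*1 = 1.
Iteration 2: components of {Cover,Gizmo} -> Housing = 4*5 = 20, Widget = 4*1 = 4.
Iteration 3: no further components; recursion stops.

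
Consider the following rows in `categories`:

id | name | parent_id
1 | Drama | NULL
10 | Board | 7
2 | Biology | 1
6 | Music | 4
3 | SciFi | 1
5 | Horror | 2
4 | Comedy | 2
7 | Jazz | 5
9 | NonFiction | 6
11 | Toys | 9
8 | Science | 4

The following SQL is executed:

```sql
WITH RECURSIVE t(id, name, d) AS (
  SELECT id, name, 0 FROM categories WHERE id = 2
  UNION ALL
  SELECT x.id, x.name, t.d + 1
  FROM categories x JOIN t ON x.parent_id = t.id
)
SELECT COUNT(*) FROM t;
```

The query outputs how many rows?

9

Base: id=2 (Biology) at d 0.
Iteration 1: rows with parent_id in {2} -> Comedy (id 4, d 1), Horror (id 5, d 1).
Iteration 2: rows with parent_id in {4,5} -> Music (id 6, d 2), Jazz (id 7, d 2), Science (id 8, d 2).
Iteration 3: rows with parent_id in {6,7,8} -> NonFiction (id 9, d 3), Board (id 10, d 3).
Iteration 4: rows with parent_id in {9,10} -> Toys (id 11, d 4).
Iteration 5: no rows with parent_id in {11}; recursion stops.
Total rows emitted: 9.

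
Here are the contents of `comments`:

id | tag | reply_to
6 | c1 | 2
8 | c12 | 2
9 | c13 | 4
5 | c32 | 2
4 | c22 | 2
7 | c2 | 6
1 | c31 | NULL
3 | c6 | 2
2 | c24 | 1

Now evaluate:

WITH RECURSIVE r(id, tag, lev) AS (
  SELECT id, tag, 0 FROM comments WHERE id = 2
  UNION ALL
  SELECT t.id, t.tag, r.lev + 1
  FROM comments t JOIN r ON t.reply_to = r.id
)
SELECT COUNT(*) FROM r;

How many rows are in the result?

8

Base: id=2 (c24) at lev 0.
Iteration 1: rows with reply_to in {2} -> c6 (id 3, lev 1), c22 (id 4, lev 1), c32 (id 5, lev 1), c1 (id 6, lev 1), c12 (id 8, lev 1).
Iteration 2: rows with reply_to in {3,4,5,6,8} -> c2 (id 7, lev 2), c13 (id 9, lev 2).
Iteration 3: no rows with reply_to in {7,9}; recursion stops.
Total rows emitted: 8.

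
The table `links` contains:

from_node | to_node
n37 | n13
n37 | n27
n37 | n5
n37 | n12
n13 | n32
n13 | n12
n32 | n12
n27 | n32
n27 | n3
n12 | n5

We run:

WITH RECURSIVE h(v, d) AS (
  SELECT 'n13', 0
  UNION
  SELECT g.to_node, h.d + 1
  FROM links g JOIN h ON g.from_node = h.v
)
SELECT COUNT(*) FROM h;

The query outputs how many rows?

6

Base: (n13, d=0).
Iteration 1: edges from {n13} -> (n12, d=1), (n32, d=1).
Iteration 2: edges from {n12,n32} -> (n12, d=2), (n5, d=2).
Iteration 3: edges from {n12,n5} -> (n5, d=3).
Iteration 4: no outgoing edges from {n5}; recursion stops.
Total rows emitted: 6.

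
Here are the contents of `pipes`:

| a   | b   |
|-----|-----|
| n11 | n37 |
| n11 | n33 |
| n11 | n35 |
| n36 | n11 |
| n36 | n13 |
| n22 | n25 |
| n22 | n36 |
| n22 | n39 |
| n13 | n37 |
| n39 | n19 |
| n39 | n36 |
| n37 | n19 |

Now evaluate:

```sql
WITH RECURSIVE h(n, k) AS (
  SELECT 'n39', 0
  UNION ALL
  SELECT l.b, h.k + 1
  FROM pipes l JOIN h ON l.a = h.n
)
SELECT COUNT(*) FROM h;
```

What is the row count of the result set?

11

Base: (n39, k=0).
Iteration 1: edges from {n39} -> (n19, k=1), (n36, k=1).
Iteration 2: edges from {n19,n36} -> (n11, k=2), (n13, k=2).
Iteration 3: edges from {n11,n13} -> (n33, k=3), (n35, k=3), (n37, k=3) x2. [UNION ALL keeps all 4 new rows, including repeats]
Iteration 4: edges from {n33,n35,n37} -> (n19, k=4) x2. [UNION ALL keeps all 2 new rows, including repeats]
Iteration 5: no outgoing edges from {n19}; recursion stops.
Total rows emitted: 11.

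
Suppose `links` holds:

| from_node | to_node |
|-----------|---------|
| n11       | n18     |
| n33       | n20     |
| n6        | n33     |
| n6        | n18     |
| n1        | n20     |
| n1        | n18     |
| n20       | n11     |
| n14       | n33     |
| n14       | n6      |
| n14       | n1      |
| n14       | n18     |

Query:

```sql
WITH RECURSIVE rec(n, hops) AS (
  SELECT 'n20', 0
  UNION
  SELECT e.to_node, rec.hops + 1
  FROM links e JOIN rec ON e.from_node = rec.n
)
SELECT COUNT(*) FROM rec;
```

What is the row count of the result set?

3

Base: (n20, hops=0).
Iteration 1: edges from {n20} -> (n11, hops=1).
Iteration 2: edges from {n11} -> (n18, hops=2).
Iteration 3: no outgoing edges from {n18}; recursion stops.
Total rows emitted: 3.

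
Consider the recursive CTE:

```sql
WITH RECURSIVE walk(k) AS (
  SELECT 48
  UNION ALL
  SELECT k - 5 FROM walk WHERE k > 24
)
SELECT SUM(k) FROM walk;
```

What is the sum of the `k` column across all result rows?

Base: k=48.
Iteration 1: 48 > 24 holds -> k = 48 - 5 = 43.
Iteration 2: 43 > 24 holds -> k = 43 - 5 = 38.
Iteration 3: 38 > 24 holds -> k = 38 - 5 = 33.
Iteration 4: 33 > 24 holds -> k = 33 - 5 = 28.
Iteration 5: 28 > 24 holds -> k = 28 - 5 = 23.
Iteration 6: 23 > 24 fails; recursion stops.
SUM(k) = 48 + 43 + 38 + 33 + 28 + 23 = 213.

213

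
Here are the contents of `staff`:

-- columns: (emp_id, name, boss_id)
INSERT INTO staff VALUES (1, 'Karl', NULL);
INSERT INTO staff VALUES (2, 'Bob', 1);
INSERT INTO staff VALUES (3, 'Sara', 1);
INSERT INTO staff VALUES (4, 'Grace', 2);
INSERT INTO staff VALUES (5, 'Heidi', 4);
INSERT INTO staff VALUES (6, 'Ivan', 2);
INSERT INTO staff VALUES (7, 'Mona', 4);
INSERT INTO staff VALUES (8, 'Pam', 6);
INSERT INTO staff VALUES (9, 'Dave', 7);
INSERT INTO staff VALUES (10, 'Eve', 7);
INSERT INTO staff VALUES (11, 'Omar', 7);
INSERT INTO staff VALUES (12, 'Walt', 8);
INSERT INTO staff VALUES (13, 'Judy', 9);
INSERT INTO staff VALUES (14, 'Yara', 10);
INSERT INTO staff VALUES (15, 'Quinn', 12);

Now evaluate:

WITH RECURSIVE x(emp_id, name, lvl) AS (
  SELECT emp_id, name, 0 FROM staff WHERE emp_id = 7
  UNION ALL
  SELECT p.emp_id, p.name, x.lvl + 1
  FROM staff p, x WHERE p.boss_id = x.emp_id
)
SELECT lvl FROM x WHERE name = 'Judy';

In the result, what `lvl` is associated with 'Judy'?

2

Base: emp_id=7 (Mona) at lvl 0.
Iteration 1: rows with boss_id in {7} -> Dave (id 9, lvl 1), Eve (id 10, lvl 1), Omar (id 11, lvl 1).
Iteration 2: rows with boss_id in {9,10,11} -> Judy (id 13, lvl 2), Yara (id 14, lvl 2).
Iteration 3: no rows with boss_id in {13,14}; recursion stops.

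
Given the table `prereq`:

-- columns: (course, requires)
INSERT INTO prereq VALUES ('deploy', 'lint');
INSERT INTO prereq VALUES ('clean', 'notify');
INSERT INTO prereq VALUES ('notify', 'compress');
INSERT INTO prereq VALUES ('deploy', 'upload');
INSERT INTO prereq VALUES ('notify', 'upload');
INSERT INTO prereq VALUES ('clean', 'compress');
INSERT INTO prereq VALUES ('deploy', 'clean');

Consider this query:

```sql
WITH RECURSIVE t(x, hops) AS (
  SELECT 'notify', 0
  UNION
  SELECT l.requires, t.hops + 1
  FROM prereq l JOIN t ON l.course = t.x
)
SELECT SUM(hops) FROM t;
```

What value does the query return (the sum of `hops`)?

Base: (notify, hops=0).
Iteration 1: edges from {notify} -> (compress, hops=1), (upload, hops=1).
Iteration 2: no outgoing edges from {compress,upload}; recursion stops.
SUM(hops) = 0 + 1 + 1 = 2.

2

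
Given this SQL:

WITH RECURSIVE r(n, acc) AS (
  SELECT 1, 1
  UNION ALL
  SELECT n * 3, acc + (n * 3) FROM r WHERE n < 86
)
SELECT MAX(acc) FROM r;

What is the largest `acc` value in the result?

Base: n=1, acc=1.
Iteration 1: 1 < 86 holds -> n = 1 * 3 = 3, acc = 1 + 3 = 4.
Iteration 2: 3 < 86 holds -> n = 3 * 3 = 9, acc = 4 + 9 = 13.
Iteration 3: 9 < 86 holds -> n = 9 * 3 = 27, acc = 13 + 27 = 40.
Iteration 4: 27 < 86 holds -> n = 27 * 3 = 81, acc = 40 + 81 = 121.
Iteration 5: 81 < 86 holds -> n = 81 * 3 = 243, acc = 121 + 243 = 364.
Iteration 6: 243 < 86 fails; recursion stops.
acc values: 1, 4, 13, 40, 121, 364; the maximum is 364.

364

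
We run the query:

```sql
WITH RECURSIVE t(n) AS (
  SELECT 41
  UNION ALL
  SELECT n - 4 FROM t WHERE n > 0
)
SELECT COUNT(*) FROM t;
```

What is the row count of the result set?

Base: n=41.
Iteration 1: 41 > 0 holds -> n = 41 - 4 = 37.
Iteration 2: 37 > 0 holds -> n = 37 - 4 = 33.
Iteration 3: 33 > 0 holds -> n = 33 - 4 = 29.
Iteration 4: 29 > 0 holds -> n = 29 - 4 = 25.
Iteration 5: 25 > 0 holds -> n = 25 - 4 = 21.
Iteration 6: 21 > 0 holds -> n = 21 - 4 = 17.
Iteration 7: 17 > 0 holds -> n = 17 - 4 = 13.
Iteration 8: 13 > 0 holds -> n = 13 - 4 = 9.
Iteration 9: 9 > 0 holds -> n = 9 - 4 = 5.
Iteration 10: 5 > 0 holds -> n = 5 - 4 = 1.
Iteration 11: 1 > 0 holds -> n = 1 - 4 = -3.
Iteration 12: -3 > 0 fails; recursion stops.
Total rows emitted: 12.

12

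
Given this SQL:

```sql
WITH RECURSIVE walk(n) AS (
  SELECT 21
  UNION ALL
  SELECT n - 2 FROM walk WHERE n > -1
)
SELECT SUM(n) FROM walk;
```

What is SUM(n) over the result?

120

Base: n=21.
Iteration 1: 21 > -1 holds -> n = 21 - 2 = 19.
Iteration 2: 19 > -1 holds -> n = 19 - 2 = 17.
Iteration 3: 17 > -1 holds -> n = 17 - 2 = 15.
Iteration 4: 15 > -1 holds -> n = 15 - 2 = 13.
Iteration 5: 13 > -1 holds -> n = 13 - 2 = 11.
Iteration 6: 11 > -1 holds -> n = 11 - 2 = 9.
Iteration 7: 9 > -1 holds -> n = 9 - 2 = 7.
Iteration 8: 7 > -1 holds -> n = 7 - 2 = 5.
Iteration 9: 5 > -1 holds -> n = 5 - 2 = 3.
Iteration 10: 3 > -1 holds -> n = 3 - 2 = 1.
Iteration 11: 1 > -1 holds -> n = 1 - 2 = -1.
Iteration 12: -1 > -1 fails; recursion stops.
SUM(n) = 21 + 19 + 17 + 15 + 13 + 11 + 9 + 7 + 5 + 3 + 1 + -1 = 120.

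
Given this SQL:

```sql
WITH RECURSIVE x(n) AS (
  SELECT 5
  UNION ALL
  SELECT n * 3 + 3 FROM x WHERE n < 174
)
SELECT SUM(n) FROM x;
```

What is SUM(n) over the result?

Base: n=5.
Iteration 1: 5 < 174 holds -> n = 5 * 3 + 3 = 18.
Iteration 2: 18 < 174 holds -> n = 18 * 3 + 3 = 57.
Iteration 3: 57 < 174 holds -> n = 57 * 3 + 3 = 174.
Iteration 4: 174 < 174 fails; recursion stops.
SUM(n) = 5 + 18 + 57 + 174 = 254.

254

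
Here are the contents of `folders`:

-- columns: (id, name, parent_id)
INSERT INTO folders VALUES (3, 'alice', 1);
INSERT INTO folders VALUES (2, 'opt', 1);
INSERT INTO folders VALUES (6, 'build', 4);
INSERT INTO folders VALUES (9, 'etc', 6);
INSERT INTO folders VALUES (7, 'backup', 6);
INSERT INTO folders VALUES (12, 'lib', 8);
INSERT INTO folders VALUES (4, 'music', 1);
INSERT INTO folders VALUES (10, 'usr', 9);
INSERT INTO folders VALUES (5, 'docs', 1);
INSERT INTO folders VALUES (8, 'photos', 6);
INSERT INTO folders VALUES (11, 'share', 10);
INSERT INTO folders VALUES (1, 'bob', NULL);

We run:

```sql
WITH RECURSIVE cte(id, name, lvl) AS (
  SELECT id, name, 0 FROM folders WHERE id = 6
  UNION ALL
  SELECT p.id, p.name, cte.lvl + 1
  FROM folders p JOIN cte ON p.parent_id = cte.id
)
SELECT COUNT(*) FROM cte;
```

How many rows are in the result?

Base: id=6 (build) at lvl 0.
Iteration 1: rows with parent_id in {6} -> backup (id 7, lvl 1), photos (id 8, lvl 1), etc (id 9, lvl 1).
Iteration 2: rows with parent_id in {7,8,9} -> usr (id 10, lvl 2), lib (id 12, lvl 2).
Iteration 3: rows with parent_id in {10,12} -> share (id 11, lvl 3).
Iteration 4: no rows with parent_id in {11}; recursion stops.
Total rows emitted: 7.

7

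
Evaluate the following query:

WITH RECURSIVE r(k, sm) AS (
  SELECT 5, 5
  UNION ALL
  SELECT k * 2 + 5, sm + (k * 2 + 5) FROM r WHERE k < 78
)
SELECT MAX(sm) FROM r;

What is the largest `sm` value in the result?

Base: k=5, sm=5.
Iteration 1: 5 < 78 holds -> k = 5 * 2 + 5 = 15, sm = 5 + 15 = 20.
Iteration 2: 15 < 78 holds -> k = 15 * 2 + 5 = 35, sm = 20 + 35 = 55.
Iteration 3: 35 < 78 holds -> k = 35 * 2 + 5 = 75, sm = 55 + 75 = 130.
Iteration 4: 75 < 78 holds -> k = 75 * 2 + 5 = 155, sm = 130 + 155 = 285.
Iteration 5: 155 < 78 fails; recursion stops.
sm values: 5, 20, 55, 130, 285; the maximum is 285.

285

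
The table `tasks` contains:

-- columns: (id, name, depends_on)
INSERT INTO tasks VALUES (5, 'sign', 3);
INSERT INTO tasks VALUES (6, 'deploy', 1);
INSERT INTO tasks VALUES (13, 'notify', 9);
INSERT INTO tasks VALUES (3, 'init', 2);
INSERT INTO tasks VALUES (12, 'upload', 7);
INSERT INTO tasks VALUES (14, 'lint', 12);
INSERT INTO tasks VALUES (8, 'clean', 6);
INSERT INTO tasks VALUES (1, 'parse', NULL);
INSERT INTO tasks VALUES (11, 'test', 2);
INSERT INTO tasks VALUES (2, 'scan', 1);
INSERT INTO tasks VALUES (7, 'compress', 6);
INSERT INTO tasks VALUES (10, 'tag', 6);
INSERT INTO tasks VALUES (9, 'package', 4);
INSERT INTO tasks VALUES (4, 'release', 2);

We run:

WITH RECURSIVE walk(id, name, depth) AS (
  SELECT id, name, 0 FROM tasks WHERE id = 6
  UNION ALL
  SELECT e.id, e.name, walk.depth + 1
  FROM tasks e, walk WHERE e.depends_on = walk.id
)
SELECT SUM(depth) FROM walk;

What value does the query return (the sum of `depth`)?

8

Base: id=6 (deploy) at depth 0.
Iteration 1: rows with depends_on in {6} -> compress (id 7, depth 1), clean (id 8, depth 1), tag (id 10, depth 1).
Iteration 2: rows with depends_on in {7,8,10} -> upload (id 12, depth 2).
Iteration 3: rows with depends_on in {12} -> lint (id 14, depth 3).
Iteration 4: no rows with depends_on in {14}; recursion stops.
SUM(depth) = 0 + 1 + 1 + 1 + 2 + 3 = 8.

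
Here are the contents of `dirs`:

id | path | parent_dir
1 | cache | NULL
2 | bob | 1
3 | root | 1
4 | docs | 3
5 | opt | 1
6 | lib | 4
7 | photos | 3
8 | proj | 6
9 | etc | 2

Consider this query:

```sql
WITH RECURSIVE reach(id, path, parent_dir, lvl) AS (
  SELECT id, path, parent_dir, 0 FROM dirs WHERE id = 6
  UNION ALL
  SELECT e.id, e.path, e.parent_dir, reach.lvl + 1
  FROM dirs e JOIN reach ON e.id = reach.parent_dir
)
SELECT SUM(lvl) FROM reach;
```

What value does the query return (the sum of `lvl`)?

6

Base: id=6 (lib), parent_dir=4, lvl 0.
Iteration 1: join on id=4 -> docs (id 4, parent_dir=3, lvl 1).
Iteration 2: join on id=3 -> root (id 3, parent_dir=1, lvl 2).
Iteration 3: join on id=1 -> cache (id 1, parent_dir=NULL, lvl 3).
Iteration 4: parent_dir is NULL; no match; recursion stops.
SUM(lvl) = 0 + 1 + 2 + 3 = 6.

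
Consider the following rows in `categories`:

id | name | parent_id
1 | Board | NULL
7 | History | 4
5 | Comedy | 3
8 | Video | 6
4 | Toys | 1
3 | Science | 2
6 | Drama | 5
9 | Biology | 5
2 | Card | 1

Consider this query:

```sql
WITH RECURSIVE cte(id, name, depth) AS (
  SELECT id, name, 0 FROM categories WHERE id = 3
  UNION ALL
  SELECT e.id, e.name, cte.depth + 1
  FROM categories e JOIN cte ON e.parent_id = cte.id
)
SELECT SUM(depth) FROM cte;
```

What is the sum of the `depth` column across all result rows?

Base: id=3 (Science) at depth 0.
Iteration 1: rows with parent_id in {3} -> Comedy (id 5, depth 1).
Iteration 2: rows with parent_id in {5} -> Drama (id 6, depth 2), Biology (id 9, depth 2).
Iteration 3: rows with parent_id in {6,9} -> Video (id 8, depth 3).
Iteration 4: no rows with parent_id in {8}; recursion stops.
SUM(depth) = 0 + 1 + 2 + 2 + 3 = 8.

8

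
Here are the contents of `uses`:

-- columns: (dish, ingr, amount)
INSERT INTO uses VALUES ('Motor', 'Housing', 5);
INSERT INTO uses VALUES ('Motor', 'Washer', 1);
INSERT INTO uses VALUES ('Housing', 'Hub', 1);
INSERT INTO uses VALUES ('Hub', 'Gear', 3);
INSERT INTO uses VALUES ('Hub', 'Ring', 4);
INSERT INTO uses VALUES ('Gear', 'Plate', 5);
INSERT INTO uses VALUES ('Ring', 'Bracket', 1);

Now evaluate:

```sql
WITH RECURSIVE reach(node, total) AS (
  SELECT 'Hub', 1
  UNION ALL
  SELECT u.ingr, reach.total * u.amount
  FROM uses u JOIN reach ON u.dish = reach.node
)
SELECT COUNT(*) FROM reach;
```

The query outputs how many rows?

Base: (Hub, total=1).
Iteration 1: components of {Hub} -> Gear = 1*3 = 3, Ring = 1*4 = 4.
Iteration 2: components of {Gear,Ring} -> Bracket = 4*1 = 4, Plate = 3*5 = 15.
Iteration 3: no further components; recursion stops.
Total rows emitted: 5.

5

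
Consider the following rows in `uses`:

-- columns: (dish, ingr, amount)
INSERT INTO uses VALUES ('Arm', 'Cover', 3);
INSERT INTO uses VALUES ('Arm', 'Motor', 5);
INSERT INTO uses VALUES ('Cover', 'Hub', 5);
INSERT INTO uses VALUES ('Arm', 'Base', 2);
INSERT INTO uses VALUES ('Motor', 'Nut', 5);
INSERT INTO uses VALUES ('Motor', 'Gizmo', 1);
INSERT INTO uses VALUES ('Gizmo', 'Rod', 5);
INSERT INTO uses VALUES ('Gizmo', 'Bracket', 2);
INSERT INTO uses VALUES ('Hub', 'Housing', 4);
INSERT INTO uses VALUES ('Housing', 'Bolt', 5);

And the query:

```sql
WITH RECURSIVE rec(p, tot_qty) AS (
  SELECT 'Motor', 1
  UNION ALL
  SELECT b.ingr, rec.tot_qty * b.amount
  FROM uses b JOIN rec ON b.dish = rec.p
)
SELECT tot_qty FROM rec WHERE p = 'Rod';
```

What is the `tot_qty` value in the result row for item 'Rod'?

Base: (Motor, tot_qty=1).
Iteration 1: components of {Motor} -> Gizmo = 1*1 = 1, Nut = 1*5 = 5.
Iteration 2: components of {Gizmo,Nut} -> Bracket = 1*2 = 2, Rod = 1*5 = 5.
Iteration 3: no further components; recursion stops.

5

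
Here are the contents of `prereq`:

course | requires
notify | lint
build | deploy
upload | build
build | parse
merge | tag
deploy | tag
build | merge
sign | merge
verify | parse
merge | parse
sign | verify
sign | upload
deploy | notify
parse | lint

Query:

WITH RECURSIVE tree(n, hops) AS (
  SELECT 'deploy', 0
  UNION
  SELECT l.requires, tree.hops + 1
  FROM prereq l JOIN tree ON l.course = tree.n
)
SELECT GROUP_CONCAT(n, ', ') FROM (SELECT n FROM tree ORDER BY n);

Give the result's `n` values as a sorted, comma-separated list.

deploy, lint, notify, tag

Base: (deploy, hops=0).
Iteration 1: edges from {deploy} -> (notify, hops=1), (tag, hops=1).
Iteration 2: edges from {notify,tag} -> (lint, hops=2).
Iteration 3: no outgoing edges from {lint}; recursion stops.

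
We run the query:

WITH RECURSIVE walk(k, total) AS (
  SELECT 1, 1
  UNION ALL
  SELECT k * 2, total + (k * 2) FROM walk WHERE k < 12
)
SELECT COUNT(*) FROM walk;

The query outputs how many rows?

5

Base: k=1, total=1.
Iteration 1: 1 < 12 holds -> k = 1 * 2 = 2, total = 1 + 2 = 3.
Iteration 2: 2 < 12 holds -> k = 2 * 2 = 4, total = 3 + 4 = 7.
Iteration 3: 4 < 12 holds -> k = 4 * 2 = 8, total = 7 + 8 = 15.
Iteration 4: 8 < 12 holds -> k = 8 * 2 = 16, total = 15 + 16 = 31.
Iteration 5: 16 < 12 fails; recursion stops.
Total rows emitted: 5.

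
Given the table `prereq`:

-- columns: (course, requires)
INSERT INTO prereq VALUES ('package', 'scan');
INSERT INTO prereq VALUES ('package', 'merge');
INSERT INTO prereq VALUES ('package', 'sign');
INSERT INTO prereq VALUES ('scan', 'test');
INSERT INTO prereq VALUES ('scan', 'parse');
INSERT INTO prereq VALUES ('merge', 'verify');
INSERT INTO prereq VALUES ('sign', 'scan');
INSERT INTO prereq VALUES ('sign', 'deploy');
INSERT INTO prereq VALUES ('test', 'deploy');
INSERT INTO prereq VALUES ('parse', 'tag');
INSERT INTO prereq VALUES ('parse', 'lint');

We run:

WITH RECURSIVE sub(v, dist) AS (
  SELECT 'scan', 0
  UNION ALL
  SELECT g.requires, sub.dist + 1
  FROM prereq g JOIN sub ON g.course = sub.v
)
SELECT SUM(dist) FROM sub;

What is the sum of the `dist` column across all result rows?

Base: (scan, dist=0).
Iteration 1: edges from {scan} -> (parse, dist=1), (test, dist=1).
Iteration 2: edges from {parse,test} -> (deploy, dist=2), (lint, dist=2), (tag, dist=2).
Iteration 3: no outgoing edges from {deploy,lint,tag}; recursion stops.
SUM(dist) = 0 + 1 + 1 + 2 + 2 + 2 = 8.

8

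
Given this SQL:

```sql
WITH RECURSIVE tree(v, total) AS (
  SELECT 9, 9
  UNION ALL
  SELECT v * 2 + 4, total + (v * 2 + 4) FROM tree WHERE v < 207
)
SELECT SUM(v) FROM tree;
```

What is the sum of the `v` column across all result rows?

Base: v=9, total=9.
Iteration 1: 9 < 207 holds -> v = 9 * 2 + 4 = 22, total = 9 + 22 = 31.
Iteration 2: 22 < 207 holds -> v = 22 * 2 + 4 = 48, total = 31 + 48 = 79.
Iteration 3: 48 < 207 holds -> v = 48 * 2 + 4 = 100, total = 79 + 100 = 179.
Iteration 4: 100 < 207 holds -> v = 100 * 2 + 4 = 204, total = 179 + 204 = 383.
Iteration 5: 204 < 207 holds -> v = 204 * 2 + 4 = 412, total = 383 + 412 = 795.
Iteration 6: 412 < 207 fails; recursion stops.
SUM(v) = 9 + 22 + 48 + 100 + 204 + 412 = 795.

795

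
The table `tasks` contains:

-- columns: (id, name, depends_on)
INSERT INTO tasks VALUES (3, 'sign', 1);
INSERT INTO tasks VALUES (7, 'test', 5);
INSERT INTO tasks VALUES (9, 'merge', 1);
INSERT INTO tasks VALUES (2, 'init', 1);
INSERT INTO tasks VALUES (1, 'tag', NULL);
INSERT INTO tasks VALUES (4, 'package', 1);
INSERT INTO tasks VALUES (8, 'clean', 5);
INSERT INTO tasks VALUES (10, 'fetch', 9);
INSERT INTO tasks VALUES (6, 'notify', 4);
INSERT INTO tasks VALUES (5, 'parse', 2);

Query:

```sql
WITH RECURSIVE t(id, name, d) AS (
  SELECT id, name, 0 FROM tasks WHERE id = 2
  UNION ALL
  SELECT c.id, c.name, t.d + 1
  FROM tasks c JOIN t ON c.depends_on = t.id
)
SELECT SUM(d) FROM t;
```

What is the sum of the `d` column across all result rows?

Base: id=2 (init) at d 0.
Iteration 1: rows with depends_on in {2} -> parse (id 5, d 1).
Iteration 2: rows with depends_on in {5} -> test (id 7, d 2), clean (id 8, d 2).
Iteration 3: no rows with depends_on in {7,8}; recursion stops.
SUM(d) = 0 + 1 + 2 + 2 = 5.

5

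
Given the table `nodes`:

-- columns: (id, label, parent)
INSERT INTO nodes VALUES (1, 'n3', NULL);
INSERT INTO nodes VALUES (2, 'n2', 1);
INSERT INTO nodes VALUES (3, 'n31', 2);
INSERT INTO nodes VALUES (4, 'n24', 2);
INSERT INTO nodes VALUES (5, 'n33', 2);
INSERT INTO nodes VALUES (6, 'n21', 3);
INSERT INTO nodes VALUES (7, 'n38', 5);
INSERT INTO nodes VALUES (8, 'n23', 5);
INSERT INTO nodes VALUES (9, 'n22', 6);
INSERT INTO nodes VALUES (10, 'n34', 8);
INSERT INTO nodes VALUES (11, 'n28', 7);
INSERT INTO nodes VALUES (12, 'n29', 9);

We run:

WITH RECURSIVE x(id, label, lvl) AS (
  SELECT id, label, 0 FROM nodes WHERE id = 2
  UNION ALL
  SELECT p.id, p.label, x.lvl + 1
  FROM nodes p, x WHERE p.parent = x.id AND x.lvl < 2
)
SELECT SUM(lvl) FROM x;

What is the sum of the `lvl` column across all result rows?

Base: id=2 (n2) at lvl 0.
Iteration 1: rows with parent in {2} -> n31 (id 3, lvl 1), n24 (id 4, lvl 1), n33 (id 5, lvl 1).
Iteration 2: rows with parent in {3,4,5} -> n21 (id 6, lvl 2), n38 (id 7, lvl 2), n23 (id 8, lvl 2).
Iteration 3: lvl < 2 fails for all current rows; recursion stops.
SUM(lvl) = 0 + 1 + 1 + 1 + 2 + 2 + 2 = 9.

9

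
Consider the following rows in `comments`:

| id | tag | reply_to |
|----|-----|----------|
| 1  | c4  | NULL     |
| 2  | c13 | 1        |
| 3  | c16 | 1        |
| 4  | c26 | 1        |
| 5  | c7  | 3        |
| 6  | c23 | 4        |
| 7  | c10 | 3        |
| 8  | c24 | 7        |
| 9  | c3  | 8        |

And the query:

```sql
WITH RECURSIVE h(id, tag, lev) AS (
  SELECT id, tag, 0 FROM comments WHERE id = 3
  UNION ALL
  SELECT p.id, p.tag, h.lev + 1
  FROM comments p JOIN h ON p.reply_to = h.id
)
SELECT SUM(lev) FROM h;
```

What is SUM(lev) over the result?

7

Base: id=3 (c16) at lev 0.
Iteration 1: rows with reply_to in {3} -> c7 (id 5, lev 1), c10 (id 7, lev 1).
Iteration 2: rows with reply_to in {5,7} -> c24 (id 8, lev 2).
Iteration 3: rows with reply_to in {8} -> c3 (id 9, lev 3).
Iteration 4: no rows with reply_to in {9}; recursion stops.
SUM(lev) = 0 + 1 + 1 + 2 + 3 = 7.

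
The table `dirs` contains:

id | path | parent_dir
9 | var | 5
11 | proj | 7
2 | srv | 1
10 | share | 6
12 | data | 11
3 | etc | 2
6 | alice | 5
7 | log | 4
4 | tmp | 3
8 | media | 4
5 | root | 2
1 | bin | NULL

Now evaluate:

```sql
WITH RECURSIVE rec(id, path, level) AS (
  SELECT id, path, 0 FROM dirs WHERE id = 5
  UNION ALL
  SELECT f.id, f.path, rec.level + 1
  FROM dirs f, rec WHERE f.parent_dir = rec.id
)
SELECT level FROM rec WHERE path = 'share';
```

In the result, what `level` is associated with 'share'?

2

Base: id=5 (root) at level 0.
Iteration 1: rows with parent_dir in {5} -> alice (id 6, level 1), var (id 9, level 1).
Iteration 2: rows with parent_dir in {6,9} -> share (id 10, level 2).
Iteration 3: no rows with parent_dir in {10}; recursion stops.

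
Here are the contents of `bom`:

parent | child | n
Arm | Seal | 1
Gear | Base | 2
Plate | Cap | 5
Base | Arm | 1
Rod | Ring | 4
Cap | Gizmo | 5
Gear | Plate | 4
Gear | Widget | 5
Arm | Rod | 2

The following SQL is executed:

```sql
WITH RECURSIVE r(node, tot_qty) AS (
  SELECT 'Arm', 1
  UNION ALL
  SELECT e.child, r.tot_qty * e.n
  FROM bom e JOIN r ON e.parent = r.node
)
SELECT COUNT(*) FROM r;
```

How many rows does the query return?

4

Base: (Arm, tot_qty=1).
Iteration 1: components of {Arm} -> Rod = 1*2 = 2, Seal = 1*1 = 1.
Iteration 2: components of {Rod,Seal} -> Ring = 2*4 = 8.
Iteration 3: no further components; recursion stops.
Total rows emitted: 4.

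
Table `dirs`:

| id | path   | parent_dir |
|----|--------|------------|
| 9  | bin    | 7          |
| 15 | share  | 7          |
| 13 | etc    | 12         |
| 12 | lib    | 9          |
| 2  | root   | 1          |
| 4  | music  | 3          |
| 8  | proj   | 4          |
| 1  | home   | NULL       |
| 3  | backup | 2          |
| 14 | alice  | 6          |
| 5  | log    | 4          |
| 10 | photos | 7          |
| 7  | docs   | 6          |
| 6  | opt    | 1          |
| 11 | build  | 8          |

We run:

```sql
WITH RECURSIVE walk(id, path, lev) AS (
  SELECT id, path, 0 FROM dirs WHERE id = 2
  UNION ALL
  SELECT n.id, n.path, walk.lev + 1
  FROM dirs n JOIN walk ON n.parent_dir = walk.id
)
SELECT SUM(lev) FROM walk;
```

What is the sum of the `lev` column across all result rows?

13

Base: id=2 (root) at lev 0.
Iteration 1: rows with parent_dir in {2} -> backup (id 3, lev 1).
Iteration 2: rows with parent_dir in {3} -> music (id 4, lev 2).
Iteration 3: rows with parent_dir in {4} -> log (id 5, lev 3), proj (id 8, lev 3).
Iteration 4: rows with parent_dir in {5,8} -> build (id 11, lev 4).
Iteration 5: no rows with parent_dir in {11}; recursion stops.
SUM(lev) = 0 + 1 + 2 + 3 + 3 + 4 = 13.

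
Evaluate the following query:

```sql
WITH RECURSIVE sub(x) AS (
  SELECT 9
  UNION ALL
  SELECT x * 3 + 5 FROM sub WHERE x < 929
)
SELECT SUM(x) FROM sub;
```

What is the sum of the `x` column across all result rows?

1379

Base: x=9.
Iteration 1: 9 < 929 holds -> x = 9 * 3 + 5 = 32.
Iteration 2: 32 < 929 holds -> x = 32 * 3 + 5 = 101.
Iteration 3: 101 < 929 holds -> x = 101 * 3 + 5 = 308.
Iteration 4: 308 < 929 holds -> x = 308 * 3 + 5 = 929.
Iteration 5: 929 < 929 fails; recursion stops.
SUM(x) = 9 + 32 + 101 + 308 + 929 = 1379.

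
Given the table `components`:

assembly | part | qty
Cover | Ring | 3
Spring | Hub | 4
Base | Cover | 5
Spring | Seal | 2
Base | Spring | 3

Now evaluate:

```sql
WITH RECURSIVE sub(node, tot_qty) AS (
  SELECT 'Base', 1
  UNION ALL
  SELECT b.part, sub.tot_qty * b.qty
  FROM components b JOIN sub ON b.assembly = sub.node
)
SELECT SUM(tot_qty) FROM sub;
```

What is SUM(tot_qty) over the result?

42

Base: (Base, tot_qty=1).
Iteration 1: components of {Base} -> Cover = 1*5 = 5, Spring = 1*3 = 3.
Iteration 2: components of {Cover,Spring} -> Hub = 3*4 = 12, Ring = 5*3 = 15, Seal = 3*2 = 6.
Iteration 3: no further components; recursion stops.
SUM(tot_qty) = 1 + 3 + 5 + 6 + 12 + 15 = 42.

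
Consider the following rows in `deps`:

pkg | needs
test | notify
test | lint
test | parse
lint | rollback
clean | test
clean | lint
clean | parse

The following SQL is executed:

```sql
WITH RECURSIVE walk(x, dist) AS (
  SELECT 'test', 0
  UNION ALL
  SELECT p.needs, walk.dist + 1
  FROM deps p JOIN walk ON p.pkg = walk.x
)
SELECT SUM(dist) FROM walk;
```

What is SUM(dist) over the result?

5

Base: (test, dist=0).
Iteration 1: edges from {test} -> (lint, dist=1), (notify, dist=1), (parse, dist=1).
Iteration 2: edges from {lint,notify,parse} -> (rollback, dist=2).
Iteration 3: no outgoing edges from {rollback}; recursion stops.
SUM(dist) = 0 + 1 + 1 + 1 + 2 = 5.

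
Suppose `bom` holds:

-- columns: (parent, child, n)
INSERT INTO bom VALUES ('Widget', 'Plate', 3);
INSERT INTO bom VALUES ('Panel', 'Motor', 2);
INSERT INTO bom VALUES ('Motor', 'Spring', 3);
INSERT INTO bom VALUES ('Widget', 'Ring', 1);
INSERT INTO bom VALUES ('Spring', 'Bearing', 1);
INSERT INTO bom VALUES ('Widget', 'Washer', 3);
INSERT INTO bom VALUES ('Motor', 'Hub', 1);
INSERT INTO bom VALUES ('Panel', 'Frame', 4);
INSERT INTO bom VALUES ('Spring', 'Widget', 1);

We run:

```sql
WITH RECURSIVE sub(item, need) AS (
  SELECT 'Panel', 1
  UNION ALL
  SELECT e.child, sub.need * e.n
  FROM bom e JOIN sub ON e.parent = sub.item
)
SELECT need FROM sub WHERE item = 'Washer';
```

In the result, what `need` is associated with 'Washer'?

Base: (Panel, need=1).
Iteration 1: components of {Panel} -> Frame = 1*4 = 4, Motor = 1*2 = 2.
Iteration 2: components of {Frame,Motor} -> Hub = 2*1 = 2, Spring = 2*3 = 6.
Iteration 3: components of {Hub,Spring} -> Bearing = 6*1 = 6, Widget = 6*1 = 6.
Iteration 4: components of {Bearing,Widget} -> Plate = 6*3 = 18, Ring = 6*1 = 6, Washer = 6*3 = 18.
Iteration 5: no further components; recursion stops.

18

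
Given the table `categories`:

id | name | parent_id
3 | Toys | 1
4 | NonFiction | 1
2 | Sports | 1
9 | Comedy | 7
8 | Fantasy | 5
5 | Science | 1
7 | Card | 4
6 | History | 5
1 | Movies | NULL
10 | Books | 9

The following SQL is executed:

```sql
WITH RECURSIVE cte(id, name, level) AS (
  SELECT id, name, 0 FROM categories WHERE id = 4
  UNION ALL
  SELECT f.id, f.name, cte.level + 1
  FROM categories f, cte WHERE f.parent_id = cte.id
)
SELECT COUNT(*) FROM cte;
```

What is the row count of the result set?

4

Base: id=4 (NonFiction) at level 0.
Iteration 1: rows with parent_id in {4} -> Card (id 7, level 1).
Iteration 2: rows with parent_id in {7} -> Comedy (id 9, level 2).
Iteration 3: rows with parent_id in {9} -> Books (id 10, level 3).
Iteration 4: no rows with parent_id in {10}; recursion stops.
Total rows emitted: 4.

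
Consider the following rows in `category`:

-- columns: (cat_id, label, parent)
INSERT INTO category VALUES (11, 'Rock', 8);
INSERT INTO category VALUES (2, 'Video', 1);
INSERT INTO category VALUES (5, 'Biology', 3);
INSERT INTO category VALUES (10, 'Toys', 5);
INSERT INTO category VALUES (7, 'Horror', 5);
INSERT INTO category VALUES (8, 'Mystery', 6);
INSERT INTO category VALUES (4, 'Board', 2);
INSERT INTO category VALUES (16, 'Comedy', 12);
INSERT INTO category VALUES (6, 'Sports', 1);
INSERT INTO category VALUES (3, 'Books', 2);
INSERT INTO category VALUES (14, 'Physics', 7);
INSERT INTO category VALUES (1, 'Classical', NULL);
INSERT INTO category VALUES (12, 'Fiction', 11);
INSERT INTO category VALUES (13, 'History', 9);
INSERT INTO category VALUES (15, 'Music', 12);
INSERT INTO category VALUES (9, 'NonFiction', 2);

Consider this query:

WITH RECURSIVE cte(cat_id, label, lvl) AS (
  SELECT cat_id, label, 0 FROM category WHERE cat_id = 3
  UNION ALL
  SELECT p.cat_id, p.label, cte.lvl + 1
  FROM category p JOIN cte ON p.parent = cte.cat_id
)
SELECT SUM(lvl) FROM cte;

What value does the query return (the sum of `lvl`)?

Base: cat_id=3 (Books) at lvl 0.
Iteration 1: rows with parent in {3} -> Biology (id 5, lvl 1).
Iteration 2: rows with parent in {5} -> Horror (id 7, lvl 2), Toys (id 10, lvl 2).
Iteration 3: rows with parent in {7,10} -> Physics (id 14, lvl 3).
Iteration 4: no rows with parent in {14}; recursion stops.
SUM(lvl) = 0 + 1 + 2 + 2 + 3 = 8.

8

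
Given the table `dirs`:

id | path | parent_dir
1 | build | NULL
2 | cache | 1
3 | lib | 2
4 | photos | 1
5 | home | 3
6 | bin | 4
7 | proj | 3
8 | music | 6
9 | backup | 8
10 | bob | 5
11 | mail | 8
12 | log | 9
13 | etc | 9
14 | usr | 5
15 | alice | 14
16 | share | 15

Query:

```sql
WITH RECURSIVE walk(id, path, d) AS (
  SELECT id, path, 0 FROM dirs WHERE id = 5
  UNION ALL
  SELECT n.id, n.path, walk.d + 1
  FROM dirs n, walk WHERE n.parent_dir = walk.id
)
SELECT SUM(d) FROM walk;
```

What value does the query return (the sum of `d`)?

7

Base: id=5 (home) at d 0.
Iteration 1: rows with parent_dir in {5} -> bob (id 10, d 1), usr (id 14, d 1).
Iteration 2: rows with parent_dir in {10,14} -> alice (id 15, d 2).
Iteration 3: rows with parent_dir in {15} -> share (id 16, d 3).
Iteration 4: no rows with parent_dir in {16}; recursion stops.
SUM(d) = 0 + 1 + 1 + 2 + 3 = 7.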